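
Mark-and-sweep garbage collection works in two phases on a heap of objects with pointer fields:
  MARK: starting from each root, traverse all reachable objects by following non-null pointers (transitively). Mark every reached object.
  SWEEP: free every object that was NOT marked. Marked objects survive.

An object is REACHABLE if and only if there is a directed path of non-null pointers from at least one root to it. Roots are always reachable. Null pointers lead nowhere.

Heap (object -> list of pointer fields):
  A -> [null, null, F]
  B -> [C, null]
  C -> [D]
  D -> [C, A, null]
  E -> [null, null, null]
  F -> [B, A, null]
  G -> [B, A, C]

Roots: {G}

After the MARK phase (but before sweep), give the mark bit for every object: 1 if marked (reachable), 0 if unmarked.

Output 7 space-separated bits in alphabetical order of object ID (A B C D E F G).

Roots: G
Mark G: refs=B A C, marked=G
Mark B: refs=C null, marked=B G
Mark A: refs=null null F, marked=A B G
Mark C: refs=D, marked=A B C G
Mark F: refs=B A null, marked=A B C F G
Mark D: refs=C A null, marked=A B C D F G
Unmarked (collected): E

Answer: 1 1 1 1 0 1 1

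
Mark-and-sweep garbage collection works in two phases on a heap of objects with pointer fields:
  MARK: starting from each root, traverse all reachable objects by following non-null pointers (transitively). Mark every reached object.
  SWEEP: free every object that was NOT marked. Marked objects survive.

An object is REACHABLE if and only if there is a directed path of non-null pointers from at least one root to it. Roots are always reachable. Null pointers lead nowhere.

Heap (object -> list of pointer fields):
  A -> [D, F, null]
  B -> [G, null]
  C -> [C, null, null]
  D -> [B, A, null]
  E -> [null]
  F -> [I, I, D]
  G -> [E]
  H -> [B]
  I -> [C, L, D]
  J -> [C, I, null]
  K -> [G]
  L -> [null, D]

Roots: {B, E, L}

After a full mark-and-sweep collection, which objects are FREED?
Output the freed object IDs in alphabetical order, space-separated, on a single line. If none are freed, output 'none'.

Answer: H J K

Derivation:
Roots: B E L
Mark B: refs=G null, marked=B
Mark E: refs=null, marked=B E
Mark L: refs=null D, marked=B E L
Mark G: refs=E, marked=B E G L
Mark D: refs=B A null, marked=B D E G L
Mark A: refs=D F null, marked=A B D E G L
Mark F: refs=I I D, marked=A B D E F G L
Mark I: refs=C L D, marked=A B D E F G I L
Mark C: refs=C null null, marked=A B C D E F G I L
Unmarked (collected): H J K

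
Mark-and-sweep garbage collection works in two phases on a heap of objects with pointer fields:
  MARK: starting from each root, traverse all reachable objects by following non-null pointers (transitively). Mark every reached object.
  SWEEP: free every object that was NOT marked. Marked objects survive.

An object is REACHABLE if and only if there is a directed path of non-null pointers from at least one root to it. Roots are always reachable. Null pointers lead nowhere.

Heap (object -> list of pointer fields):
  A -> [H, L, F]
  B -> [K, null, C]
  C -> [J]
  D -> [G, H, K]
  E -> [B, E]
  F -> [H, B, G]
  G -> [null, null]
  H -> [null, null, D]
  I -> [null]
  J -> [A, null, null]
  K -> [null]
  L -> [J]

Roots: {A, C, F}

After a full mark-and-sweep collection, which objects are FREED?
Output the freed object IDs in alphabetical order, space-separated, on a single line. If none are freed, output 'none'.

Roots: A C F
Mark A: refs=H L F, marked=A
Mark C: refs=J, marked=A C
Mark F: refs=H B G, marked=A C F
Mark H: refs=null null D, marked=A C F H
Mark L: refs=J, marked=A C F H L
Mark J: refs=A null null, marked=A C F H J L
Mark B: refs=K null C, marked=A B C F H J L
Mark G: refs=null null, marked=A B C F G H J L
Mark D: refs=G H K, marked=A B C D F G H J L
Mark K: refs=null, marked=A B C D F G H J K L
Unmarked (collected): E I

Answer: E I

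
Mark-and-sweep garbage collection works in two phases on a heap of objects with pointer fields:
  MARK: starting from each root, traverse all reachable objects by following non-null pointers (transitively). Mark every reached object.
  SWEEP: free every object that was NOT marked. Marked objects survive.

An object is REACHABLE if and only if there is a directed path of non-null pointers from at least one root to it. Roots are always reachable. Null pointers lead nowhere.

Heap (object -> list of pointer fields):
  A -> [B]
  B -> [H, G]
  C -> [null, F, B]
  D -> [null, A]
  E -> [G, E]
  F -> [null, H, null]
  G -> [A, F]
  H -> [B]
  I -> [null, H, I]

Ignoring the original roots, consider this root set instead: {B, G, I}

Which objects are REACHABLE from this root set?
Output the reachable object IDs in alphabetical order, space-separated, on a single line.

Answer: A B F G H I

Derivation:
Roots: B G I
Mark B: refs=H G, marked=B
Mark G: refs=A F, marked=B G
Mark I: refs=null H I, marked=B G I
Mark H: refs=B, marked=B G H I
Mark A: refs=B, marked=A B G H I
Mark F: refs=null H null, marked=A B F G H I
Unmarked (collected): C D E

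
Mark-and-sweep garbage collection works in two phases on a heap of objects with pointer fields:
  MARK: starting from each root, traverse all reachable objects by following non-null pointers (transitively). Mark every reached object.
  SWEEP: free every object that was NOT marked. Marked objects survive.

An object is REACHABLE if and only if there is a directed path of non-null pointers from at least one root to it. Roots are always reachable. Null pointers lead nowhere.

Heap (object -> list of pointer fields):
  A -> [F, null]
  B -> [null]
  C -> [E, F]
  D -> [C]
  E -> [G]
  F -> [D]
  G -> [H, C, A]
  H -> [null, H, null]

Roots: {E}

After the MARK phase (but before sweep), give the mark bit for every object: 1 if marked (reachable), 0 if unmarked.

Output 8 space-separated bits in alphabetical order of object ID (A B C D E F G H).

Answer: 1 0 1 1 1 1 1 1

Derivation:
Roots: E
Mark E: refs=G, marked=E
Mark G: refs=H C A, marked=E G
Mark H: refs=null H null, marked=E G H
Mark C: refs=E F, marked=C E G H
Mark A: refs=F null, marked=A C E G H
Mark F: refs=D, marked=A C E F G H
Mark D: refs=C, marked=A C D E F G H
Unmarked (collected): B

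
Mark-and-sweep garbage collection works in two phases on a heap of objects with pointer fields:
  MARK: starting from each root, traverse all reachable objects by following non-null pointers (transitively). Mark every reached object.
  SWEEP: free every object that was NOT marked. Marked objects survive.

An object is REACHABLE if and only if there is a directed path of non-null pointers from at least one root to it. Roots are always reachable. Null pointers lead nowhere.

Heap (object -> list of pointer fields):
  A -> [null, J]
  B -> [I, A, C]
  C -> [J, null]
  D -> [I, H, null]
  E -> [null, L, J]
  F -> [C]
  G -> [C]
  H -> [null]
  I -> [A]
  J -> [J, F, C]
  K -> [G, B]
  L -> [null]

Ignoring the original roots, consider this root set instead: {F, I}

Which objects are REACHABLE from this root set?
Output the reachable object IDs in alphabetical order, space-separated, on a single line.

Answer: A C F I J

Derivation:
Roots: F I
Mark F: refs=C, marked=F
Mark I: refs=A, marked=F I
Mark C: refs=J null, marked=C F I
Mark A: refs=null J, marked=A C F I
Mark J: refs=J F C, marked=A C F I J
Unmarked (collected): B D E G H K L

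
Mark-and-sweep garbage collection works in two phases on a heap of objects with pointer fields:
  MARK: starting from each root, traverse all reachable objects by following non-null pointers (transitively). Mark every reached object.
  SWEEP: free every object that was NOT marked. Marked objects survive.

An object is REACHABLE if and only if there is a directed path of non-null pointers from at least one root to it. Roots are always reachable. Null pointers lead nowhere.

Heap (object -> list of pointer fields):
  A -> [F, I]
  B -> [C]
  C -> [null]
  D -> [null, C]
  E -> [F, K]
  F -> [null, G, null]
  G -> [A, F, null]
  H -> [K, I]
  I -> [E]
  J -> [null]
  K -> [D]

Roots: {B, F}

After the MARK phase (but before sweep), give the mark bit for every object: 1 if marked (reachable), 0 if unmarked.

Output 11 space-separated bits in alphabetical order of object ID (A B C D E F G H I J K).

Roots: B F
Mark B: refs=C, marked=B
Mark F: refs=null G null, marked=B F
Mark C: refs=null, marked=B C F
Mark G: refs=A F null, marked=B C F G
Mark A: refs=F I, marked=A B C F G
Mark I: refs=E, marked=A B C F G I
Mark E: refs=F K, marked=A B C E F G I
Mark K: refs=D, marked=A B C E F G I K
Mark D: refs=null C, marked=A B C D E F G I K
Unmarked (collected): H J

Answer: 1 1 1 1 1 1 1 0 1 0 1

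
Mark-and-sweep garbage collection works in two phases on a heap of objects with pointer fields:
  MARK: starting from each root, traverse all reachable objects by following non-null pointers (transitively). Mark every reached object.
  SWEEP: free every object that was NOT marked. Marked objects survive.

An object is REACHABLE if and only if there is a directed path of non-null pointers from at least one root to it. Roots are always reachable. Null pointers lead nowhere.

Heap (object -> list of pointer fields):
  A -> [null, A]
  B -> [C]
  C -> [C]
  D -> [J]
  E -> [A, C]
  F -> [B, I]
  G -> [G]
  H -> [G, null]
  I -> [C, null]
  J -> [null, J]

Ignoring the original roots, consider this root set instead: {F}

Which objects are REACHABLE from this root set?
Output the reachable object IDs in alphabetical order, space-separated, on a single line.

Answer: B C F I

Derivation:
Roots: F
Mark F: refs=B I, marked=F
Mark B: refs=C, marked=B F
Mark I: refs=C null, marked=B F I
Mark C: refs=C, marked=B C F I
Unmarked (collected): A D E G H J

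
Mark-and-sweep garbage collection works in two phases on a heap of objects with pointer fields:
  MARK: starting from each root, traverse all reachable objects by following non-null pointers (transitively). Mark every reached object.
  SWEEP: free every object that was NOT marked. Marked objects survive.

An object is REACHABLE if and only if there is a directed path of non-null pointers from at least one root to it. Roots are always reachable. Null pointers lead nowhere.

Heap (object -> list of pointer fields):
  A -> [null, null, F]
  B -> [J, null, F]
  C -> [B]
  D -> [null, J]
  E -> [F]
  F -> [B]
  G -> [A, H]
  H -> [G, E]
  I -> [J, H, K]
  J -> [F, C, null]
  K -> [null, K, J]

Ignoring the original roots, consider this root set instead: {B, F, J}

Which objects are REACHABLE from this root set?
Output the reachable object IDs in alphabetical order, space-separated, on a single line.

Answer: B C F J

Derivation:
Roots: B F J
Mark B: refs=J null F, marked=B
Mark F: refs=B, marked=B F
Mark J: refs=F C null, marked=B F J
Mark C: refs=B, marked=B C F J
Unmarked (collected): A D E G H I K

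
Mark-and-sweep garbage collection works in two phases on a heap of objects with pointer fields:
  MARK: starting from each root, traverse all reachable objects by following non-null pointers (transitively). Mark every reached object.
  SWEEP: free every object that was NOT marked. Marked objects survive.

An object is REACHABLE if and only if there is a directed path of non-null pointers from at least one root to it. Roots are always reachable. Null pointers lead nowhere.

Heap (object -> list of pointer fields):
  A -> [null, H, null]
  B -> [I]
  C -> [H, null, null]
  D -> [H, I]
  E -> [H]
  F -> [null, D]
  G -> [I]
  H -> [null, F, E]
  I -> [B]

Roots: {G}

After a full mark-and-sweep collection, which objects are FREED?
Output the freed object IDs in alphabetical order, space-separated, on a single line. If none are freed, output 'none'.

Answer: A C D E F H

Derivation:
Roots: G
Mark G: refs=I, marked=G
Mark I: refs=B, marked=G I
Mark B: refs=I, marked=B G I
Unmarked (collected): A C D E F H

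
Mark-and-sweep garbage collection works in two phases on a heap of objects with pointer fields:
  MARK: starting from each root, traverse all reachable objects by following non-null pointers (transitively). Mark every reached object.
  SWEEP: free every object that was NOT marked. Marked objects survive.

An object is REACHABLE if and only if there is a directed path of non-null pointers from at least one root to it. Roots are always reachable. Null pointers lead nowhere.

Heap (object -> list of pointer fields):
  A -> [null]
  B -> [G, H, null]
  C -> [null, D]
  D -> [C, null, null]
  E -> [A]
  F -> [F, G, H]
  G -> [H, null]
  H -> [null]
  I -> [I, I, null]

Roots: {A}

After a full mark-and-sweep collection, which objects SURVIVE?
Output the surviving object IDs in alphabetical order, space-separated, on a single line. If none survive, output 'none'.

Roots: A
Mark A: refs=null, marked=A
Unmarked (collected): B C D E F G H I

Answer: A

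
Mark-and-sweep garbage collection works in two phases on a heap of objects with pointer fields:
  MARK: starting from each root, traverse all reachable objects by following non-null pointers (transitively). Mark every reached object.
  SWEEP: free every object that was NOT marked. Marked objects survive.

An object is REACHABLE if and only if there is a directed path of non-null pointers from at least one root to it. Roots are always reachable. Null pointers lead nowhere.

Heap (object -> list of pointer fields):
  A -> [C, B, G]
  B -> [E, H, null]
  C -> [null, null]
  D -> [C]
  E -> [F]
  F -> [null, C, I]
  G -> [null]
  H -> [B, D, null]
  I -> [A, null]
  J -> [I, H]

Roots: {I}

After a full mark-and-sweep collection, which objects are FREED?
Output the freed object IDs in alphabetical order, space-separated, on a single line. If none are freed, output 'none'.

Answer: J

Derivation:
Roots: I
Mark I: refs=A null, marked=I
Mark A: refs=C B G, marked=A I
Mark C: refs=null null, marked=A C I
Mark B: refs=E H null, marked=A B C I
Mark G: refs=null, marked=A B C G I
Mark E: refs=F, marked=A B C E G I
Mark H: refs=B D null, marked=A B C E G H I
Mark F: refs=null C I, marked=A B C E F G H I
Mark D: refs=C, marked=A B C D E F G H I
Unmarked (collected): J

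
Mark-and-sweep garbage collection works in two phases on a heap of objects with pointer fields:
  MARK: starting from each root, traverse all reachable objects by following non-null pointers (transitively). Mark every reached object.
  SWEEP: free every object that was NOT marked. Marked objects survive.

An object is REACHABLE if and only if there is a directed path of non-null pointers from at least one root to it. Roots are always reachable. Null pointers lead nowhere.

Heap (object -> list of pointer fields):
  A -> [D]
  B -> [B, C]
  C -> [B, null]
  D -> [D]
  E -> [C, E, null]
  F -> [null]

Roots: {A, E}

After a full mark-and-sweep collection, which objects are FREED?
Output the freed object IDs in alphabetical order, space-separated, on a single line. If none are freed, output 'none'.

Roots: A E
Mark A: refs=D, marked=A
Mark E: refs=C E null, marked=A E
Mark D: refs=D, marked=A D E
Mark C: refs=B null, marked=A C D E
Mark B: refs=B C, marked=A B C D E
Unmarked (collected): F

Answer: F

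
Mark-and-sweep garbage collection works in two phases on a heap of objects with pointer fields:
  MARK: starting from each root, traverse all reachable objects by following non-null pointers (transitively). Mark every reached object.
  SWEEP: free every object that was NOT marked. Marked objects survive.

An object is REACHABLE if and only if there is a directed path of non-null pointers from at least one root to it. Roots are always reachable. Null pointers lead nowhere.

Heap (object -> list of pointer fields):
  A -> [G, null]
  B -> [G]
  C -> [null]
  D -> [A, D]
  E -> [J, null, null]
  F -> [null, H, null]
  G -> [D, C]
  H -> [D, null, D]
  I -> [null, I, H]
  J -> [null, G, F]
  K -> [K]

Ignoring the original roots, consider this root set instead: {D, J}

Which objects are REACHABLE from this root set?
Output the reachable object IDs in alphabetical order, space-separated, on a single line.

Answer: A C D F G H J

Derivation:
Roots: D J
Mark D: refs=A D, marked=D
Mark J: refs=null G F, marked=D J
Mark A: refs=G null, marked=A D J
Mark G: refs=D C, marked=A D G J
Mark F: refs=null H null, marked=A D F G J
Mark C: refs=null, marked=A C D F G J
Mark H: refs=D null D, marked=A C D F G H J
Unmarked (collected): B E I K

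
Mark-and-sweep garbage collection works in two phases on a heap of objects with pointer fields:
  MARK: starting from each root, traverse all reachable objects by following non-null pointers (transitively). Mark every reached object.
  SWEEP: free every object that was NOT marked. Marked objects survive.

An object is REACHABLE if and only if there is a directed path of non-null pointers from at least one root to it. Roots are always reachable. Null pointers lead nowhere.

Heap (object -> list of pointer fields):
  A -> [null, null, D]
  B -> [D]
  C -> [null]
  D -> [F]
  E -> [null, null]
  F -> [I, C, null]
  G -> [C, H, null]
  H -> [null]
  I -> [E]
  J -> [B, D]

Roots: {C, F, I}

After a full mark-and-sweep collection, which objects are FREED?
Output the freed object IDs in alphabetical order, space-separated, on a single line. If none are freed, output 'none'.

Answer: A B D G H J

Derivation:
Roots: C F I
Mark C: refs=null, marked=C
Mark F: refs=I C null, marked=C F
Mark I: refs=E, marked=C F I
Mark E: refs=null null, marked=C E F I
Unmarked (collected): A B D G H J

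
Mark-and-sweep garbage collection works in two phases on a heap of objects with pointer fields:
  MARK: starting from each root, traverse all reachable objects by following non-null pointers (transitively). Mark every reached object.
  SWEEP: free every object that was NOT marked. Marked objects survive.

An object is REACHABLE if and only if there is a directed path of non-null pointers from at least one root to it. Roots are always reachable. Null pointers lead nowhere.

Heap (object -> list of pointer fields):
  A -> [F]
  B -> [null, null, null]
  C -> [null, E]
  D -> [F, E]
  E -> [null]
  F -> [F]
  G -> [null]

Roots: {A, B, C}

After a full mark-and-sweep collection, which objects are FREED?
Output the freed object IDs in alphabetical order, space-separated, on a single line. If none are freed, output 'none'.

Roots: A B C
Mark A: refs=F, marked=A
Mark B: refs=null null null, marked=A B
Mark C: refs=null E, marked=A B C
Mark F: refs=F, marked=A B C F
Mark E: refs=null, marked=A B C E F
Unmarked (collected): D G

Answer: D G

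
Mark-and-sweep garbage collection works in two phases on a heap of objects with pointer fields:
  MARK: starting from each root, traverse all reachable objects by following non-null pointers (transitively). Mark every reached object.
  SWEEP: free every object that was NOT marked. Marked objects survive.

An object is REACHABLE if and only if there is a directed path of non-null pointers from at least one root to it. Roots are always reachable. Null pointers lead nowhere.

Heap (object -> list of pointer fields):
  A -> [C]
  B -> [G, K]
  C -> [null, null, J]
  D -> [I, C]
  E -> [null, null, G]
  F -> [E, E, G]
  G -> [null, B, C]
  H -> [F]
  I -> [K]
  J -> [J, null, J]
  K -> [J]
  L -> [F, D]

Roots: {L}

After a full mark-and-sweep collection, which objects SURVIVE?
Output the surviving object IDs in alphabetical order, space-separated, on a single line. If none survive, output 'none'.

Roots: L
Mark L: refs=F D, marked=L
Mark F: refs=E E G, marked=F L
Mark D: refs=I C, marked=D F L
Mark E: refs=null null G, marked=D E F L
Mark G: refs=null B C, marked=D E F G L
Mark I: refs=K, marked=D E F G I L
Mark C: refs=null null J, marked=C D E F G I L
Mark B: refs=G K, marked=B C D E F G I L
Mark K: refs=J, marked=B C D E F G I K L
Mark J: refs=J null J, marked=B C D E F G I J K L
Unmarked (collected): A H

Answer: B C D E F G I J K L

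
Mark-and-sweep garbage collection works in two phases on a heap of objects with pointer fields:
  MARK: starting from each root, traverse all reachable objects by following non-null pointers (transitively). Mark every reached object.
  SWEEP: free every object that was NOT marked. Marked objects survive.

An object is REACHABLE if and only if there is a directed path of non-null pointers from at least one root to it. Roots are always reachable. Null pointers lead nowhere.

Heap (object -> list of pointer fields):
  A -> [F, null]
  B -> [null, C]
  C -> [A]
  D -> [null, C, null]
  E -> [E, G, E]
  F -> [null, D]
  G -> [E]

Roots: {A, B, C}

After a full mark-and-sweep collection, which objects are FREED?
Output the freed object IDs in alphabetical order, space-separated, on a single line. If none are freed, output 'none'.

Roots: A B C
Mark A: refs=F null, marked=A
Mark B: refs=null C, marked=A B
Mark C: refs=A, marked=A B C
Mark F: refs=null D, marked=A B C F
Mark D: refs=null C null, marked=A B C D F
Unmarked (collected): E G

Answer: E G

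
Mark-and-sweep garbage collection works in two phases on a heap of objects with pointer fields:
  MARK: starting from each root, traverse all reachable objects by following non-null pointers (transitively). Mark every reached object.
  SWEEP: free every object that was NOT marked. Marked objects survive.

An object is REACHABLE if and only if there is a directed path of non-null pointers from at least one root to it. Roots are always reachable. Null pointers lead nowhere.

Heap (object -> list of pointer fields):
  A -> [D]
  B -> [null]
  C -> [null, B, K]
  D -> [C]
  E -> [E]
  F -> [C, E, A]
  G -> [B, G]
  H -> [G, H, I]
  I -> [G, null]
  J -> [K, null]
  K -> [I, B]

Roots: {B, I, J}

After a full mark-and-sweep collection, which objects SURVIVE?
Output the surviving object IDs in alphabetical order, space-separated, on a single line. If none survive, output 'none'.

Roots: B I J
Mark B: refs=null, marked=B
Mark I: refs=G null, marked=B I
Mark J: refs=K null, marked=B I J
Mark G: refs=B G, marked=B G I J
Mark K: refs=I B, marked=B G I J K
Unmarked (collected): A C D E F H

Answer: B G I J K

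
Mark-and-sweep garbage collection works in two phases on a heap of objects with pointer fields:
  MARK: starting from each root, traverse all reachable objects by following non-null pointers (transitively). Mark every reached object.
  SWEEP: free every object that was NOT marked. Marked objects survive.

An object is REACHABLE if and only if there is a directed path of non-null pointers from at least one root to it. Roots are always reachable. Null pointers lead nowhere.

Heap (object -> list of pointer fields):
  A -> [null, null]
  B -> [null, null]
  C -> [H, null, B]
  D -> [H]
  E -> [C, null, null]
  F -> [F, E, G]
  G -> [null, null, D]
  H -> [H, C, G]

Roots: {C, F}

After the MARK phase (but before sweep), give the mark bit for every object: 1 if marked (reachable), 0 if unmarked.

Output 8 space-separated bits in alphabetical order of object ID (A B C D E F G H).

Answer: 0 1 1 1 1 1 1 1

Derivation:
Roots: C F
Mark C: refs=H null B, marked=C
Mark F: refs=F E G, marked=C F
Mark H: refs=H C G, marked=C F H
Mark B: refs=null null, marked=B C F H
Mark E: refs=C null null, marked=B C E F H
Mark G: refs=null null D, marked=B C E F G H
Mark D: refs=H, marked=B C D E F G H
Unmarked (collected): A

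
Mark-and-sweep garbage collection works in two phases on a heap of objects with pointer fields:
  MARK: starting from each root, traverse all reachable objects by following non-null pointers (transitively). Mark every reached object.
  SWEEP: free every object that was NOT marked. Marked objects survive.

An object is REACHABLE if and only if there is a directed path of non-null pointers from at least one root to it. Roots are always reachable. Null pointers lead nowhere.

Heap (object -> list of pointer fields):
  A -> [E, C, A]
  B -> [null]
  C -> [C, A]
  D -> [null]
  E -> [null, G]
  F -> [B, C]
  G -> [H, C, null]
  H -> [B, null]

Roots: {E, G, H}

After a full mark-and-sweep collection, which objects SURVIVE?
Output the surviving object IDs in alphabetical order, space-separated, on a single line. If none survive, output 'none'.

Roots: E G H
Mark E: refs=null G, marked=E
Mark G: refs=H C null, marked=E G
Mark H: refs=B null, marked=E G H
Mark C: refs=C A, marked=C E G H
Mark B: refs=null, marked=B C E G H
Mark A: refs=E C A, marked=A B C E G H
Unmarked (collected): D F

Answer: A B C E G H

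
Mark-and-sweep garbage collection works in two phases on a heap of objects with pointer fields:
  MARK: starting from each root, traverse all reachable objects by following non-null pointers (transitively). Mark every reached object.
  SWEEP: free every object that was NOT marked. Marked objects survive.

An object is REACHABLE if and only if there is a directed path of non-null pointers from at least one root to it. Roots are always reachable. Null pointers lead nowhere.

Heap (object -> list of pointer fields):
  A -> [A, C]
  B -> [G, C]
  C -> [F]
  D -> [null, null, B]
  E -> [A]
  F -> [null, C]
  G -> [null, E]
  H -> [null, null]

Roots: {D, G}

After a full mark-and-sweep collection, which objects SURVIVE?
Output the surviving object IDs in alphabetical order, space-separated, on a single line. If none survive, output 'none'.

Roots: D G
Mark D: refs=null null B, marked=D
Mark G: refs=null E, marked=D G
Mark B: refs=G C, marked=B D G
Mark E: refs=A, marked=B D E G
Mark C: refs=F, marked=B C D E G
Mark A: refs=A C, marked=A B C D E G
Mark F: refs=null C, marked=A B C D E F G
Unmarked (collected): H

Answer: A B C D E F G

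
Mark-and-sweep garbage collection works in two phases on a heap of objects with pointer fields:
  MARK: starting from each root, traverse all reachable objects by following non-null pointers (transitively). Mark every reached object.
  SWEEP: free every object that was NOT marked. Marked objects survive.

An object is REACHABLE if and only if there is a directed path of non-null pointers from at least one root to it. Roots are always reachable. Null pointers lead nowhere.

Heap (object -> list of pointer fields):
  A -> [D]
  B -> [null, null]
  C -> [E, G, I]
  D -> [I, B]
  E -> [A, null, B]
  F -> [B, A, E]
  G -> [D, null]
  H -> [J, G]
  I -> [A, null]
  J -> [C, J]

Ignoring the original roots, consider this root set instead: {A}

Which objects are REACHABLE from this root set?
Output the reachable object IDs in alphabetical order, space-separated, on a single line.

Roots: A
Mark A: refs=D, marked=A
Mark D: refs=I B, marked=A D
Mark I: refs=A null, marked=A D I
Mark B: refs=null null, marked=A B D I
Unmarked (collected): C E F G H J

Answer: A B D I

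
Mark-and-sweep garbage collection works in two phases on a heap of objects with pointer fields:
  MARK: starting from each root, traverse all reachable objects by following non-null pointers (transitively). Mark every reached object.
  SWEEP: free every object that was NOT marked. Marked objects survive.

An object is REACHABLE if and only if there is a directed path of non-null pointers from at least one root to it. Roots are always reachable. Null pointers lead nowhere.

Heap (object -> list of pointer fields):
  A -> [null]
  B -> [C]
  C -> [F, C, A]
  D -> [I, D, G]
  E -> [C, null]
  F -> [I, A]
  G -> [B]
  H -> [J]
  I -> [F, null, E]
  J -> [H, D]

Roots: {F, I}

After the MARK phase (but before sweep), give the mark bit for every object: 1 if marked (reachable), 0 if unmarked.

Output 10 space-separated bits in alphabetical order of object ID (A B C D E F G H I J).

Answer: 1 0 1 0 1 1 0 0 1 0

Derivation:
Roots: F I
Mark F: refs=I A, marked=F
Mark I: refs=F null E, marked=F I
Mark A: refs=null, marked=A F I
Mark E: refs=C null, marked=A E F I
Mark C: refs=F C A, marked=A C E F I
Unmarked (collected): B D G H J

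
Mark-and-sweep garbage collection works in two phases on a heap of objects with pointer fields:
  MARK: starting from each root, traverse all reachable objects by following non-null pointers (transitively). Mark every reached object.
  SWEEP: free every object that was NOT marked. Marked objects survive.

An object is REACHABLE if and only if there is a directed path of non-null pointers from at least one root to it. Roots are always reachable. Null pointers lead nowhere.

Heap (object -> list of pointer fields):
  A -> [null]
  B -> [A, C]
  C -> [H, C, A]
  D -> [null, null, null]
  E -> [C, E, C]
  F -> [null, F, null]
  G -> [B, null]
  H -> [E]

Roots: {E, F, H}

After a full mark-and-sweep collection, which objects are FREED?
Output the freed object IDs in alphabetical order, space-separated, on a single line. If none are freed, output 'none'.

Roots: E F H
Mark E: refs=C E C, marked=E
Mark F: refs=null F null, marked=E F
Mark H: refs=E, marked=E F H
Mark C: refs=H C A, marked=C E F H
Mark A: refs=null, marked=A C E F H
Unmarked (collected): B D G

Answer: B D G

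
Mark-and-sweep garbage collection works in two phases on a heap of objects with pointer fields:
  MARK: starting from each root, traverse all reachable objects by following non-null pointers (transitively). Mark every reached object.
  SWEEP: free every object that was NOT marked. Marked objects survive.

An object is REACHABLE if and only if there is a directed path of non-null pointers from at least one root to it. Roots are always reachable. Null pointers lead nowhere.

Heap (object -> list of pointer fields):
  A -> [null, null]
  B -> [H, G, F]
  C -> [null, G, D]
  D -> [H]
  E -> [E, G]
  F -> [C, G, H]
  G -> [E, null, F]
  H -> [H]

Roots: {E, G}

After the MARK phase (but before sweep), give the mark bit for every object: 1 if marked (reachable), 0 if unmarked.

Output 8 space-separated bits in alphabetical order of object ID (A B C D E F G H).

Roots: E G
Mark E: refs=E G, marked=E
Mark G: refs=E null F, marked=E G
Mark F: refs=C G H, marked=E F G
Mark C: refs=null G D, marked=C E F G
Mark H: refs=H, marked=C E F G H
Mark D: refs=H, marked=C D E F G H
Unmarked (collected): A B

Answer: 0 0 1 1 1 1 1 1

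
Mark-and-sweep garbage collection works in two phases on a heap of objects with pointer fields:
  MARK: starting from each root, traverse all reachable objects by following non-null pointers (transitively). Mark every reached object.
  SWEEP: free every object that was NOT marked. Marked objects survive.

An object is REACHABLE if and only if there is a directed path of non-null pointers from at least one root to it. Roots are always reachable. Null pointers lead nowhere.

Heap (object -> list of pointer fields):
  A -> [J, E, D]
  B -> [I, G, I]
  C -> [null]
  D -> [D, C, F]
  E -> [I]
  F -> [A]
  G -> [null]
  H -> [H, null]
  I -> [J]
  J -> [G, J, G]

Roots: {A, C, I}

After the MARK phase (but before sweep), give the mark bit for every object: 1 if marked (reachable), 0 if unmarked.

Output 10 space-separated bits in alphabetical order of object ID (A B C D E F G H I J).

Roots: A C I
Mark A: refs=J E D, marked=A
Mark C: refs=null, marked=A C
Mark I: refs=J, marked=A C I
Mark J: refs=G J G, marked=A C I J
Mark E: refs=I, marked=A C E I J
Mark D: refs=D C F, marked=A C D E I J
Mark G: refs=null, marked=A C D E G I J
Mark F: refs=A, marked=A C D E F G I J
Unmarked (collected): B H

Answer: 1 0 1 1 1 1 1 0 1 1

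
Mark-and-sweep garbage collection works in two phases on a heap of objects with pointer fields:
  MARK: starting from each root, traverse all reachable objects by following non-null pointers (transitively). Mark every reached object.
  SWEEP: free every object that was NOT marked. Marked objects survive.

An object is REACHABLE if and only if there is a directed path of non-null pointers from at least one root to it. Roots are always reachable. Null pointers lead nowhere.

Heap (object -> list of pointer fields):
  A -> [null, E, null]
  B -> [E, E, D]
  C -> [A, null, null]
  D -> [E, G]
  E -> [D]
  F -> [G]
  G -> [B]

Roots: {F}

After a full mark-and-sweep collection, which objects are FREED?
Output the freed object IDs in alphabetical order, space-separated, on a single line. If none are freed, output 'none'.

Roots: F
Mark F: refs=G, marked=F
Mark G: refs=B, marked=F G
Mark B: refs=E E D, marked=B F G
Mark E: refs=D, marked=B E F G
Mark D: refs=E G, marked=B D E F G
Unmarked (collected): A C

Answer: A C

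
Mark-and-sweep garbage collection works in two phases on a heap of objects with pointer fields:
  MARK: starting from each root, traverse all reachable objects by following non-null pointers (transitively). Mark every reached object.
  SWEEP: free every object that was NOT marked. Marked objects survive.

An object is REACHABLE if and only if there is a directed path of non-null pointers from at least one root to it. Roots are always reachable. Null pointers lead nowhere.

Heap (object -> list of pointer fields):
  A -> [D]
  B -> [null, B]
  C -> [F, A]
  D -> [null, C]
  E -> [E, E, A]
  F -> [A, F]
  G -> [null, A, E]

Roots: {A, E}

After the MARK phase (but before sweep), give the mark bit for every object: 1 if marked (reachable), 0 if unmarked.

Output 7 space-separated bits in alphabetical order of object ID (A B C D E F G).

Answer: 1 0 1 1 1 1 0

Derivation:
Roots: A E
Mark A: refs=D, marked=A
Mark E: refs=E E A, marked=A E
Mark D: refs=null C, marked=A D E
Mark C: refs=F A, marked=A C D E
Mark F: refs=A F, marked=A C D E F
Unmarked (collected): B G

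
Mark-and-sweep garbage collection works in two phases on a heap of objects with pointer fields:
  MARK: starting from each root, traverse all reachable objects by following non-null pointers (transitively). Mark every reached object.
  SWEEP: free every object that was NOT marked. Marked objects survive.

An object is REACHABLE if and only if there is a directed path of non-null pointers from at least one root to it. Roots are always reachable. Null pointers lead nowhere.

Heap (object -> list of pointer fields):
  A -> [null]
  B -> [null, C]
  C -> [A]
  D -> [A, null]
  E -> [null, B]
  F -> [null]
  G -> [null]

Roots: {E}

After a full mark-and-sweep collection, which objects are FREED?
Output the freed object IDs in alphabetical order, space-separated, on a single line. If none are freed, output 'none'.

Answer: D F G

Derivation:
Roots: E
Mark E: refs=null B, marked=E
Mark B: refs=null C, marked=B E
Mark C: refs=A, marked=B C E
Mark A: refs=null, marked=A B C E
Unmarked (collected): D F G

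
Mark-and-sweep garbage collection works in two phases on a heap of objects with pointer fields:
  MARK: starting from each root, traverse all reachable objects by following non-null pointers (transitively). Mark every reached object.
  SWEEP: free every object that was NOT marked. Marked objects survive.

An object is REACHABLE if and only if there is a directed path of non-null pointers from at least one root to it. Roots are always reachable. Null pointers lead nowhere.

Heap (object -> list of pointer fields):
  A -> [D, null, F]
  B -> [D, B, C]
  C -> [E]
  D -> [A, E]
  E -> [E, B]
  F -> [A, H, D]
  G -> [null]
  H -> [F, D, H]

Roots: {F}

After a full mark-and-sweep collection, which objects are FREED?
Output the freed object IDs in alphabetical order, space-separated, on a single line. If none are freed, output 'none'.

Roots: F
Mark F: refs=A H D, marked=F
Mark A: refs=D null F, marked=A F
Mark H: refs=F D H, marked=A F H
Mark D: refs=A E, marked=A D F H
Mark E: refs=E B, marked=A D E F H
Mark B: refs=D B C, marked=A B D E F H
Mark C: refs=E, marked=A B C D E F H
Unmarked (collected): G

Answer: G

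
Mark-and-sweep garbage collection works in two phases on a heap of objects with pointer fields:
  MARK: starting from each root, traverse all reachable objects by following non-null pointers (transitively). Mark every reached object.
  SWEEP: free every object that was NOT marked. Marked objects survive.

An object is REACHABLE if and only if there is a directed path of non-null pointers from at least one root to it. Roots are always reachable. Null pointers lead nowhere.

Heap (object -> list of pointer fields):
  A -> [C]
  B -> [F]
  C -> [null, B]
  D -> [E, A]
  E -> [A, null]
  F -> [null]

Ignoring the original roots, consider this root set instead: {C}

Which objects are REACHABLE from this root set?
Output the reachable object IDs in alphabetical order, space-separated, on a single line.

Roots: C
Mark C: refs=null B, marked=C
Mark B: refs=F, marked=B C
Mark F: refs=null, marked=B C F
Unmarked (collected): A D E

Answer: B C F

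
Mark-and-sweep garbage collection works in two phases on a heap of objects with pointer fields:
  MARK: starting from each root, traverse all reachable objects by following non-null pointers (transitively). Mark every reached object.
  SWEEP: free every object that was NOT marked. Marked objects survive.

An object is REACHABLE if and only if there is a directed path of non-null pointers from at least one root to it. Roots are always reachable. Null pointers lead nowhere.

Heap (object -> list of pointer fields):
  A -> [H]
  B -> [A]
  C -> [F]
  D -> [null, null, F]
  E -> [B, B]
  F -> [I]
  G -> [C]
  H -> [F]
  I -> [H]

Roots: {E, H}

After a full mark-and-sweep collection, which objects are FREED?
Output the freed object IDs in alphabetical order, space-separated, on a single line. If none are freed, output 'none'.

Roots: E H
Mark E: refs=B B, marked=E
Mark H: refs=F, marked=E H
Mark B: refs=A, marked=B E H
Mark F: refs=I, marked=B E F H
Mark A: refs=H, marked=A B E F H
Mark I: refs=H, marked=A B E F H I
Unmarked (collected): C D G

Answer: C D G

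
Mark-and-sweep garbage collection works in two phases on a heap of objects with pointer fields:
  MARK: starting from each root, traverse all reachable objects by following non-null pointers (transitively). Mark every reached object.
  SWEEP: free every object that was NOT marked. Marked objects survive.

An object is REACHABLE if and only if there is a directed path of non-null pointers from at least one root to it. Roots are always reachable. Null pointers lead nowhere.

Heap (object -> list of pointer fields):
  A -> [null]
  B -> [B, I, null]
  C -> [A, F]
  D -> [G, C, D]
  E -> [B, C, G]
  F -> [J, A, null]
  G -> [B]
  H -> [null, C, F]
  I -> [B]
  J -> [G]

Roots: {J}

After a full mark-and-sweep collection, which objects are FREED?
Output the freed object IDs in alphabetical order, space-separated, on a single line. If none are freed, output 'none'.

Roots: J
Mark J: refs=G, marked=J
Mark G: refs=B, marked=G J
Mark B: refs=B I null, marked=B G J
Mark I: refs=B, marked=B G I J
Unmarked (collected): A C D E F H

Answer: A C D E F H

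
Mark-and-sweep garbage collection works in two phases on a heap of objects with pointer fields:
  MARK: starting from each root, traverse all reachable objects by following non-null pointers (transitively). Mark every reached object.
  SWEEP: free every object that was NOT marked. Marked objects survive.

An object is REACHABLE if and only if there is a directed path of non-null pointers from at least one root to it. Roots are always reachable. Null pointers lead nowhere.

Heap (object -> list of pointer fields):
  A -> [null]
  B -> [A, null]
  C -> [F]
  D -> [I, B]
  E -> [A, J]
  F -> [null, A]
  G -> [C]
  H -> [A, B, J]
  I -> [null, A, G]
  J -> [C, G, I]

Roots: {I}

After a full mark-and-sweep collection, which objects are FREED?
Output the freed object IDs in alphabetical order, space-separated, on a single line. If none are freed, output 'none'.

Answer: B D E H J

Derivation:
Roots: I
Mark I: refs=null A G, marked=I
Mark A: refs=null, marked=A I
Mark G: refs=C, marked=A G I
Mark C: refs=F, marked=A C G I
Mark F: refs=null A, marked=A C F G I
Unmarked (collected): B D E H J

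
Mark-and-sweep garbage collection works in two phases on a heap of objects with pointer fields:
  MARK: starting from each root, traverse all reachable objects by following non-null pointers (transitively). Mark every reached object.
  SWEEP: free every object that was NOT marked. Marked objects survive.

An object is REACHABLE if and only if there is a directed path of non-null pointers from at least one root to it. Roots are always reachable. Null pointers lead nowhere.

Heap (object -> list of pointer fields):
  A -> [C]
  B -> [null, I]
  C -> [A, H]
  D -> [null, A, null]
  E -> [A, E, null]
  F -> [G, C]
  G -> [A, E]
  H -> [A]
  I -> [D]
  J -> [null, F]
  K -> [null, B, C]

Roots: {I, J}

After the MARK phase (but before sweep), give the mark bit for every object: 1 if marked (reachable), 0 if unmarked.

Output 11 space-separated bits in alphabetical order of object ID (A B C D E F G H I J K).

Answer: 1 0 1 1 1 1 1 1 1 1 0

Derivation:
Roots: I J
Mark I: refs=D, marked=I
Mark J: refs=null F, marked=I J
Mark D: refs=null A null, marked=D I J
Mark F: refs=G C, marked=D F I J
Mark A: refs=C, marked=A D F I J
Mark G: refs=A E, marked=A D F G I J
Mark C: refs=A H, marked=A C D F G I J
Mark E: refs=A E null, marked=A C D E F G I J
Mark H: refs=A, marked=A C D E F G H I J
Unmarked (collected): B K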